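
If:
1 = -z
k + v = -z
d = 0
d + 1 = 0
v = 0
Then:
No Solution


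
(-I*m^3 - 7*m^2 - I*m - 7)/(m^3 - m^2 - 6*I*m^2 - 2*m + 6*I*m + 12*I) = (-I*m^3 - 7*m^2 - I*m - 7)/(m^3 + m^2*(-1 - 6*I) + m*(-2 + 6*I) + 12*I)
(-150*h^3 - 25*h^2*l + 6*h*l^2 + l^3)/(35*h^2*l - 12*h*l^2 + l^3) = (-30*h^2 - 11*h*l - l^2)/(l*(7*h - l))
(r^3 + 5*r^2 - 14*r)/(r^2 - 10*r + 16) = r*(r + 7)/(r - 8)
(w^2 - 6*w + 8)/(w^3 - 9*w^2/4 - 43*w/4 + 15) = 4*(w - 2)/(4*w^2 + 7*w - 15)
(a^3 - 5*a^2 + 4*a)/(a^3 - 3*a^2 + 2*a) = (a - 4)/(a - 2)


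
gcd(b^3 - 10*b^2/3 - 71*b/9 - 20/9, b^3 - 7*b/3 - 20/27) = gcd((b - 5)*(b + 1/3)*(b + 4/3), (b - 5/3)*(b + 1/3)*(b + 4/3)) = b^2 + 5*b/3 + 4/9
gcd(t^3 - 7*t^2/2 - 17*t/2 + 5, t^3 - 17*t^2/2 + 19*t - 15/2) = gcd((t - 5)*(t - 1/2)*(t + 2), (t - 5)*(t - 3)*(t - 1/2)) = t^2 - 11*t/2 + 5/2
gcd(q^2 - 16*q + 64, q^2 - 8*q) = q - 8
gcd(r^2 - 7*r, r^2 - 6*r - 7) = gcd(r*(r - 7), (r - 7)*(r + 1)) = r - 7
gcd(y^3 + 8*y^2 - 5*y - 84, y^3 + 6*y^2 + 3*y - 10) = 1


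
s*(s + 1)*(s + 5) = s^3 + 6*s^2 + 5*s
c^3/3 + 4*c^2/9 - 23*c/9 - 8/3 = (c/3 + 1)*(c - 8/3)*(c + 1)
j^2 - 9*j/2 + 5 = (j - 5/2)*(j - 2)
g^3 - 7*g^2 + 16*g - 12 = (g - 3)*(g - 2)^2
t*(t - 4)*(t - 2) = t^3 - 6*t^2 + 8*t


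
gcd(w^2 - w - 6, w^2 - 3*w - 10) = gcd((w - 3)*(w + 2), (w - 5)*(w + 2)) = w + 2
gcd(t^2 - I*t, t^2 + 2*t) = t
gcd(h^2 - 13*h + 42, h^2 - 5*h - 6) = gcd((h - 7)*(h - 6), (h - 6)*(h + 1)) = h - 6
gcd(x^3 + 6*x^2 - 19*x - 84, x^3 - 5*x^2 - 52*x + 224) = x^2 + 3*x - 28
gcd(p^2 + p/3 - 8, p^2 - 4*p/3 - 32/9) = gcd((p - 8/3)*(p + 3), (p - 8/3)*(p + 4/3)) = p - 8/3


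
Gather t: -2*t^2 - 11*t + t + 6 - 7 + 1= -2*t^2 - 10*t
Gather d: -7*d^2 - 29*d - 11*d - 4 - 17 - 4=-7*d^2 - 40*d - 25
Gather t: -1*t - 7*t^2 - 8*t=-7*t^2 - 9*t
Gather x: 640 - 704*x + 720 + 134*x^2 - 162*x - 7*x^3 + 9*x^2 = -7*x^3 + 143*x^2 - 866*x + 1360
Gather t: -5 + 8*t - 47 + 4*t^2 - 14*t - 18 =4*t^2 - 6*t - 70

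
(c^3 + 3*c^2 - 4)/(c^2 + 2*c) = c + 1 - 2/c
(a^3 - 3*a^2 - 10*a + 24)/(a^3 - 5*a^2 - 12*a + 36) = (a - 4)/(a - 6)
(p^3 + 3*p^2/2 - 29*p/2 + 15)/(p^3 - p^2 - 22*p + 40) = (p - 3/2)/(p - 4)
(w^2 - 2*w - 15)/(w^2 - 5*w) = (w + 3)/w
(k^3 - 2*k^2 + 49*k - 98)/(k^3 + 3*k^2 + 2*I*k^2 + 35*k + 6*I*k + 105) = (k^2 - k*(2 + 7*I) + 14*I)/(k^2 + k*(3 - 5*I) - 15*I)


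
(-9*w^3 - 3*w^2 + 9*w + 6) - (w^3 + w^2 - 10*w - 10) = -10*w^3 - 4*w^2 + 19*w + 16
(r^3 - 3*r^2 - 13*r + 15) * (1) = r^3 - 3*r^2 - 13*r + 15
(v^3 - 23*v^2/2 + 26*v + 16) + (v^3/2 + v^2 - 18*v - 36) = 3*v^3/2 - 21*v^2/2 + 8*v - 20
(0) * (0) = 0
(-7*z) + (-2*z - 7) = -9*z - 7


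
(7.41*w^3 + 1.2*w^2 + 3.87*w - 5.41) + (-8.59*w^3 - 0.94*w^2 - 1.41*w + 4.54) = -1.18*w^3 + 0.26*w^2 + 2.46*w - 0.87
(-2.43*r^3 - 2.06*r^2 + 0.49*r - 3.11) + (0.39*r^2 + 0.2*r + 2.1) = -2.43*r^3 - 1.67*r^2 + 0.69*r - 1.01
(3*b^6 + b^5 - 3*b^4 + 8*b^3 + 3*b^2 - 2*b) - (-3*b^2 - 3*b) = 3*b^6 + b^5 - 3*b^4 + 8*b^3 + 6*b^2 + b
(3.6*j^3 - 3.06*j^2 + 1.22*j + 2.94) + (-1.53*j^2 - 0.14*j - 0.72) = 3.6*j^3 - 4.59*j^2 + 1.08*j + 2.22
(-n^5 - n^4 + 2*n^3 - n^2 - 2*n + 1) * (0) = 0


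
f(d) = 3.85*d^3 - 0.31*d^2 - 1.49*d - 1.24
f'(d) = 11.55*d^2 - 0.62*d - 1.49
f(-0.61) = -1.32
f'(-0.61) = 3.19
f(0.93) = 0.20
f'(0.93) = 7.92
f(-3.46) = -159.27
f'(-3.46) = 138.93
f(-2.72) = -76.96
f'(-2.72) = 85.65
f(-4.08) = -261.80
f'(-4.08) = 193.31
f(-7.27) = -1486.12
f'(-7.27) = 613.47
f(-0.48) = -1.02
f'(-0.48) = 1.47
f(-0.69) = -1.62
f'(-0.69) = 4.44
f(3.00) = 95.45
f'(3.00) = 100.60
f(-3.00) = -103.51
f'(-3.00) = 104.32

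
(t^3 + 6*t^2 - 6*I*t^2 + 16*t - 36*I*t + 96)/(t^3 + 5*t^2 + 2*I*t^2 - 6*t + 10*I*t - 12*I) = (t - 8*I)/(t - 1)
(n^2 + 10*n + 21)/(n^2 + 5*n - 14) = (n + 3)/(n - 2)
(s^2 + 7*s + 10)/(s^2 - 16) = (s^2 + 7*s + 10)/(s^2 - 16)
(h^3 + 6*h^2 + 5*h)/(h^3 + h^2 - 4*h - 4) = h*(h + 5)/(h^2 - 4)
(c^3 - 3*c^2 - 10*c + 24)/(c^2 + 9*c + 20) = (c^3 - 3*c^2 - 10*c + 24)/(c^2 + 9*c + 20)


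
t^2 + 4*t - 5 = (t - 1)*(t + 5)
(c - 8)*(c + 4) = c^2 - 4*c - 32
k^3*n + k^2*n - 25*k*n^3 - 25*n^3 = (k - 5*n)*(k + 5*n)*(k*n + n)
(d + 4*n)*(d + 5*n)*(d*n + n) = d^3*n + 9*d^2*n^2 + d^2*n + 20*d*n^3 + 9*d*n^2 + 20*n^3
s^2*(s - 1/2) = s^3 - s^2/2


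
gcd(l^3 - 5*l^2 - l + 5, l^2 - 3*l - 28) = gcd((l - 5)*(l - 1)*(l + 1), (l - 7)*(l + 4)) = 1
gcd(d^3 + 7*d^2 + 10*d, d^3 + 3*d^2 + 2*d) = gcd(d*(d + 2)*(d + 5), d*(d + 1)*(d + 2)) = d^2 + 2*d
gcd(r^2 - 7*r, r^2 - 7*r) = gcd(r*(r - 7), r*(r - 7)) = r^2 - 7*r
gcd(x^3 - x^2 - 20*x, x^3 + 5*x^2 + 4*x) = x^2 + 4*x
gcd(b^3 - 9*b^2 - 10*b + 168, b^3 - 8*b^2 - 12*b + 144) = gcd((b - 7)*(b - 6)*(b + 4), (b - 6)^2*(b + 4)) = b^2 - 2*b - 24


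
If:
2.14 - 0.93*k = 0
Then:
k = 2.30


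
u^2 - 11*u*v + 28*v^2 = (u - 7*v)*(u - 4*v)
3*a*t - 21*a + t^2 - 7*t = (3*a + t)*(t - 7)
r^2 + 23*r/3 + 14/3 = (r + 2/3)*(r + 7)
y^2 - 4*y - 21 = (y - 7)*(y + 3)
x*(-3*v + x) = -3*v*x + x^2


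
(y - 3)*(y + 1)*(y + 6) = y^3 + 4*y^2 - 15*y - 18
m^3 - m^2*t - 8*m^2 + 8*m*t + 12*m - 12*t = (m - 6)*(m - 2)*(m - t)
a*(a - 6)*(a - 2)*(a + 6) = a^4 - 2*a^3 - 36*a^2 + 72*a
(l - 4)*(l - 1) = l^2 - 5*l + 4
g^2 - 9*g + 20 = (g - 5)*(g - 4)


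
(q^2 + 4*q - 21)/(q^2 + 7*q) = (q - 3)/q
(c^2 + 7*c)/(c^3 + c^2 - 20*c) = (c + 7)/(c^2 + c - 20)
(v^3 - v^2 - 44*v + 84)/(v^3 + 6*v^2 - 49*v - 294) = (v^2 - 8*v + 12)/(v^2 - v - 42)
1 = 1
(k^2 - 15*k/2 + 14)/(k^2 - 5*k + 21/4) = 2*(k - 4)/(2*k - 3)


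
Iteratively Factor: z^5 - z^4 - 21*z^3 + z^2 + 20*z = (z - 1)*(z^4 - 21*z^2 - 20*z) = z*(z - 1)*(z^3 - 21*z - 20) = z*(z - 1)*(z + 4)*(z^2 - 4*z - 5) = z*(z - 5)*(z - 1)*(z + 4)*(z + 1)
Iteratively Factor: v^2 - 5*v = (v)*(v - 5)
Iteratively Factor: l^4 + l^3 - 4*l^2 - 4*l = (l)*(l^3 + l^2 - 4*l - 4) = l*(l - 2)*(l^2 + 3*l + 2) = l*(l - 2)*(l + 1)*(l + 2)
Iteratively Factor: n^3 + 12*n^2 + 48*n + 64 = (n + 4)*(n^2 + 8*n + 16) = (n + 4)^2*(n + 4)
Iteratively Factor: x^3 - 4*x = (x)*(x^2 - 4) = x*(x + 2)*(x - 2)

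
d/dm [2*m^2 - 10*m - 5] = 4*m - 10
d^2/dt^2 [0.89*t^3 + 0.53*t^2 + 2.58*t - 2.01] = 5.34*t + 1.06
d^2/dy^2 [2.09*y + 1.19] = 0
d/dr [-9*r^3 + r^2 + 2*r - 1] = -27*r^2 + 2*r + 2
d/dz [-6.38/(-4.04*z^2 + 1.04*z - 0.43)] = (6.6352 - 51.5504*z)/(4.04*z^2 - 1.04*z + 0.43)^2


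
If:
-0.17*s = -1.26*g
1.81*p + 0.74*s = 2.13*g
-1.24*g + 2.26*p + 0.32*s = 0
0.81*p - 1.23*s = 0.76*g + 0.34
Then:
No Solution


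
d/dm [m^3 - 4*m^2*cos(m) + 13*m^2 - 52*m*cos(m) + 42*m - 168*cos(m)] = 4*m^2*sin(m) + 3*m^2 + 52*m*sin(m) - 8*m*cos(m) + 26*m + 168*sin(m) - 52*cos(m) + 42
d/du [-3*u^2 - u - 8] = -6*u - 1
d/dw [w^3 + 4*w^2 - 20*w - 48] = 3*w^2 + 8*w - 20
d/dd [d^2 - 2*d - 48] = 2*d - 2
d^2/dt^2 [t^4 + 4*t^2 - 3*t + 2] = 12*t^2 + 8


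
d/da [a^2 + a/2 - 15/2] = 2*a + 1/2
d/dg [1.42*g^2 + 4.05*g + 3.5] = 2.84*g + 4.05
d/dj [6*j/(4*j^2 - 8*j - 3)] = 6*(4*j^2 - 8*j*(j - 1) - 8*j - 3)/(-4*j^2 + 8*j + 3)^2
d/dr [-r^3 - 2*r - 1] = -3*r^2 - 2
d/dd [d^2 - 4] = 2*d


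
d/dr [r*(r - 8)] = 2*r - 8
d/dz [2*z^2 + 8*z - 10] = 4*z + 8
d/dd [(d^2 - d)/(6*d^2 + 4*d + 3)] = (10*d^2 + 6*d - 3)/(36*d^4 + 48*d^3 + 52*d^2 + 24*d + 9)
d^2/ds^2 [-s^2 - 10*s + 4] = -2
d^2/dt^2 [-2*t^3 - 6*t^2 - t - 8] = -12*t - 12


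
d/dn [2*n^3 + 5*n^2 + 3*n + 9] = 6*n^2 + 10*n + 3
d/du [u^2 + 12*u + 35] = 2*u + 12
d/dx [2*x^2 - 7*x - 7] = 4*x - 7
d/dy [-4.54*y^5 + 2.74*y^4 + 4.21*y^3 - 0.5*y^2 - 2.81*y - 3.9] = -22.7*y^4 + 10.96*y^3 + 12.63*y^2 - 1.0*y - 2.81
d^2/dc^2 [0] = 0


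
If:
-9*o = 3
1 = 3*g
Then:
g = 1/3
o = -1/3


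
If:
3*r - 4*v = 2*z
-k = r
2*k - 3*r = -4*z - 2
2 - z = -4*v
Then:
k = -14/3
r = 14/3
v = 5/6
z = 16/3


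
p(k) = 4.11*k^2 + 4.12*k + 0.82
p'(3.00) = 28.78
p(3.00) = 50.17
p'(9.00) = 78.10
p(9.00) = 370.81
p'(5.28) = 47.52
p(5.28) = 137.15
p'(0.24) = 6.09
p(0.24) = 2.05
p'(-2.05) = -12.73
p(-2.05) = 9.65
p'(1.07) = 12.92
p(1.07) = 9.93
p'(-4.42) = -32.21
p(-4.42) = 62.90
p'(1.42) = 15.79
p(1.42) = 14.96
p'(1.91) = 19.82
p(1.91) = 23.68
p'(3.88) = 36.01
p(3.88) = 78.68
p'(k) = 8.22*k + 4.12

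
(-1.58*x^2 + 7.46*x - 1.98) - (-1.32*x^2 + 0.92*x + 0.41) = -0.26*x^2 + 6.54*x - 2.39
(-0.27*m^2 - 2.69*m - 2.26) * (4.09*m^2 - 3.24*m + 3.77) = -1.1043*m^4 - 10.1273*m^3 - 1.5457*m^2 - 2.8189*m - 8.5202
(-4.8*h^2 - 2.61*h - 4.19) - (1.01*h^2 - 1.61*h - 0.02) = -5.81*h^2 - 1.0*h - 4.17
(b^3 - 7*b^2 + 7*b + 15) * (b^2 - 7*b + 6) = b^5 - 14*b^4 + 62*b^3 - 76*b^2 - 63*b + 90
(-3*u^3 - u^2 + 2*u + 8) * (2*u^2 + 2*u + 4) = -6*u^5 - 8*u^4 - 10*u^3 + 16*u^2 + 24*u + 32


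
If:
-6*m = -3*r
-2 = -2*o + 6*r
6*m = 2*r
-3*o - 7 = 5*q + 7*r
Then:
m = 0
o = 1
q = -2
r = 0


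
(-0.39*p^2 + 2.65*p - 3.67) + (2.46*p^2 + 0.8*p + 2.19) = 2.07*p^2 + 3.45*p - 1.48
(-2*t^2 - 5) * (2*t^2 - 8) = -4*t^4 + 6*t^2 + 40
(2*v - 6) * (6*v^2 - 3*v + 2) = 12*v^3 - 42*v^2 + 22*v - 12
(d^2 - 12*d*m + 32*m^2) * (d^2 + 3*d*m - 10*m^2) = d^4 - 9*d^3*m - 14*d^2*m^2 + 216*d*m^3 - 320*m^4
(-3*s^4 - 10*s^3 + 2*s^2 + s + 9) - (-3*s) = -3*s^4 - 10*s^3 + 2*s^2 + 4*s + 9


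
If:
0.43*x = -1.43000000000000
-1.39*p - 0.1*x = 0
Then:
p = 0.24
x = -3.33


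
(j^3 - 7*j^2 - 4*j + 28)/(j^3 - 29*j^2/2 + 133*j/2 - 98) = 2*(j^2 - 4)/(2*j^2 - 15*j + 28)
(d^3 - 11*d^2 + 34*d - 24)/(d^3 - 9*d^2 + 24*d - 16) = (d - 6)/(d - 4)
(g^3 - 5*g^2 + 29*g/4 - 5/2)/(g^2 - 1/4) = (2*g^2 - 9*g + 10)/(2*g + 1)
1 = 1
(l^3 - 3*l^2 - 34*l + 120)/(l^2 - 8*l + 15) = (l^2 + 2*l - 24)/(l - 3)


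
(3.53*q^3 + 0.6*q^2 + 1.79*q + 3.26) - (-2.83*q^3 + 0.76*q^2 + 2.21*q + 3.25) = 6.36*q^3 - 0.16*q^2 - 0.42*q + 0.00999999999999979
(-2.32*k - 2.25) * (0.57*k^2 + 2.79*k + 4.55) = -1.3224*k^3 - 7.7553*k^2 - 16.8335*k - 10.2375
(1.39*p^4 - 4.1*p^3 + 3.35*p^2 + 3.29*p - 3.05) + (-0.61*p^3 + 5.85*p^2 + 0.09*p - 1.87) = 1.39*p^4 - 4.71*p^3 + 9.2*p^2 + 3.38*p - 4.92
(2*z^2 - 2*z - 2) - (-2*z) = 2*z^2 - 2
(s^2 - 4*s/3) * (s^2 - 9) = s^4 - 4*s^3/3 - 9*s^2 + 12*s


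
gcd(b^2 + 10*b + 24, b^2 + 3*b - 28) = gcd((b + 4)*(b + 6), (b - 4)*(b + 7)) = 1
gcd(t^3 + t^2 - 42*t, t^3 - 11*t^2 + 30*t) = t^2 - 6*t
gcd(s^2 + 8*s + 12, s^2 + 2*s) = s + 2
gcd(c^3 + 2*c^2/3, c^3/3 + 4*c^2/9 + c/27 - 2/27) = c + 2/3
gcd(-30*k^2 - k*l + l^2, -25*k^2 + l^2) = 5*k + l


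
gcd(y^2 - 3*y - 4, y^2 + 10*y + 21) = 1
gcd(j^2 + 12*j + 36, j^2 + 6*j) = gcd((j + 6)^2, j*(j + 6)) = j + 6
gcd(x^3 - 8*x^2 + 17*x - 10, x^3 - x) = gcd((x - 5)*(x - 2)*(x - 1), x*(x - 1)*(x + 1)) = x - 1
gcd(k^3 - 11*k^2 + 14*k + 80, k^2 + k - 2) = k + 2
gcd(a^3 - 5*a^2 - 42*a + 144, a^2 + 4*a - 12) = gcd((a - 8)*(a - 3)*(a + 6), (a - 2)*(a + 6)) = a + 6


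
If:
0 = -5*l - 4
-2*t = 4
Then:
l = -4/5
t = -2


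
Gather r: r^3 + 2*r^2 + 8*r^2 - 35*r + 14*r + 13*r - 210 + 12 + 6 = r^3 + 10*r^2 - 8*r - 192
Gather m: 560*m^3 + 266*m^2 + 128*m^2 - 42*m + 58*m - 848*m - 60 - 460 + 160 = 560*m^3 + 394*m^2 - 832*m - 360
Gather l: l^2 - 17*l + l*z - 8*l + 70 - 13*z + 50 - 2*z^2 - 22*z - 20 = l^2 + l*(z - 25) - 2*z^2 - 35*z + 100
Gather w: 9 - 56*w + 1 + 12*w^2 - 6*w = 12*w^2 - 62*w + 10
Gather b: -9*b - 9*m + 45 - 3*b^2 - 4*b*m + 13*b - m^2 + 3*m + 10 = -3*b^2 + b*(4 - 4*m) - m^2 - 6*m + 55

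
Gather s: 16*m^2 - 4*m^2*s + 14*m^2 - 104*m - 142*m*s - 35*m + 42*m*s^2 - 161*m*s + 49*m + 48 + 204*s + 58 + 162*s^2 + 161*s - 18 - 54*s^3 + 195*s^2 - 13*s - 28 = 30*m^2 - 90*m - 54*s^3 + s^2*(42*m + 357) + s*(-4*m^2 - 303*m + 352) + 60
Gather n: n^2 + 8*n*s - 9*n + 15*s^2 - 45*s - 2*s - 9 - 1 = n^2 + n*(8*s - 9) + 15*s^2 - 47*s - 10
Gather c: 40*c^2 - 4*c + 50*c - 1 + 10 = 40*c^2 + 46*c + 9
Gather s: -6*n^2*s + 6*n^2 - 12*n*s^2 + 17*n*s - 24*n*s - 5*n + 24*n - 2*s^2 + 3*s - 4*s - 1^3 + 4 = 6*n^2 + 19*n + s^2*(-12*n - 2) + s*(-6*n^2 - 7*n - 1) + 3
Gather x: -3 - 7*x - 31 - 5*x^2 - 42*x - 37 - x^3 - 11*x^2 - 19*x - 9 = -x^3 - 16*x^2 - 68*x - 80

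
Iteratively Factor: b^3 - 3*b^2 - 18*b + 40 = (b - 2)*(b^2 - b - 20) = (b - 5)*(b - 2)*(b + 4)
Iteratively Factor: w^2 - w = (w - 1)*(w)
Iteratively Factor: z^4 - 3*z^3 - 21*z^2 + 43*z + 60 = (z + 4)*(z^3 - 7*z^2 + 7*z + 15) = (z - 5)*(z + 4)*(z^2 - 2*z - 3) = (z - 5)*(z + 1)*(z + 4)*(z - 3)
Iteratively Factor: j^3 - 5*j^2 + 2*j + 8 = (j - 4)*(j^2 - j - 2) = (j - 4)*(j - 2)*(j + 1)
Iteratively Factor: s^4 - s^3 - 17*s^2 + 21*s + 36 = (s + 4)*(s^3 - 5*s^2 + 3*s + 9) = (s - 3)*(s + 4)*(s^2 - 2*s - 3) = (s - 3)*(s + 1)*(s + 4)*(s - 3)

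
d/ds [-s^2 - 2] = -2*s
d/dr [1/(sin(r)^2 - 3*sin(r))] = (3 - 2*sin(r))*cos(r)/((sin(r) - 3)^2*sin(r)^2)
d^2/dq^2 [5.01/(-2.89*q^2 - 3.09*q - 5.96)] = (83.688042*q^2 + 89.479602*q - 5.01*(5.78*q + 3.09)*(11.56*q + 6.18) + 172.588488)/(2.89*q^2 + 3.09*q + 5.96)^3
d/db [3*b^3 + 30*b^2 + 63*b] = 9*b^2 + 60*b + 63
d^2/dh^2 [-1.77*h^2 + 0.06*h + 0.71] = -3.54000000000000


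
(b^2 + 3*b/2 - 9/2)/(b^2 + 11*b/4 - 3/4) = 2*(2*b - 3)/(4*b - 1)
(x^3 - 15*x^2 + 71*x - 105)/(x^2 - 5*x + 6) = (x^2 - 12*x + 35)/(x - 2)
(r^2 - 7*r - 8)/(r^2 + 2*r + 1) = (r - 8)/(r + 1)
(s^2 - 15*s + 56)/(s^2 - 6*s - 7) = (s - 8)/(s + 1)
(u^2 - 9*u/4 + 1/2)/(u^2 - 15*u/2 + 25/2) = (4*u^2 - 9*u + 2)/(2*(2*u^2 - 15*u + 25))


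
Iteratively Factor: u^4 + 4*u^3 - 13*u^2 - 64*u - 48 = (u + 3)*(u^3 + u^2 - 16*u - 16) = (u + 3)*(u + 4)*(u^2 - 3*u - 4) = (u + 1)*(u + 3)*(u + 4)*(u - 4)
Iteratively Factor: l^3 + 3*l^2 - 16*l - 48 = (l + 4)*(l^2 - l - 12) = (l - 4)*(l + 4)*(l + 3)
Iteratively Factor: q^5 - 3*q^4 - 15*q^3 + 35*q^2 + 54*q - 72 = (q - 3)*(q^4 - 15*q^2 - 10*q + 24) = (q - 3)*(q + 3)*(q^3 - 3*q^2 - 6*q + 8) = (q - 3)*(q - 1)*(q + 3)*(q^2 - 2*q - 8) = (q - 3)*(q - 1)*(q + 2)*(q + 3)*(q - 4)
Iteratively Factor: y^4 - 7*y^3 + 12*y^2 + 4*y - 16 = (y - 2)*(y^3 - 5*y^2 + 2*y + 8) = (y - 4)*(y - 2)*(y^2 - y - 2) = (y - 4)*(y - 2)^2*(y + 1)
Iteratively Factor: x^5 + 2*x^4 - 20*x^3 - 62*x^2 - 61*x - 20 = (x + 1)*(x^4 + x^3 - 21*x^2 - 41*x - 20) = (x + 1)^2*(x^3 - 21*x - 20) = (x + 1)^2*(x + 4)*(x^2 - 4*x - 5) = (x - 5)*(x + 1)^2*(x + 4)*(x + 1)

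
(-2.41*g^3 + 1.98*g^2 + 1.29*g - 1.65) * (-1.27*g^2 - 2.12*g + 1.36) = 3.0607*g^5 + 2.5946*g^4 - 9.1135*g^3 + 2.0535*g^2 + 5.2524*g - 2.244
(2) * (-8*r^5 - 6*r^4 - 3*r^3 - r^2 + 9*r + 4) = -16*r^5 - 12*r^4 - 6*r^3 - 2*r^2 + 18*r + 8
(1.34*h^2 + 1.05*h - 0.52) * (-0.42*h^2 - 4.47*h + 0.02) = -0.5628*h^4 - 6.4308*h^3 - 4.4483*h^2 + 2.3454*h - 0.0104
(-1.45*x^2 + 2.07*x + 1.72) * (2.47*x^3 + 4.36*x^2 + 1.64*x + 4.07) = -3.5815*x^5 - 1.2091*x^4 + 10.8956*x^3 + 4.9925*x^2 + 11.2457*x + 7.0004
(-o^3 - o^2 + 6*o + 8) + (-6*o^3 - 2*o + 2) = -7*o^3 - o^2 + 4*o + 10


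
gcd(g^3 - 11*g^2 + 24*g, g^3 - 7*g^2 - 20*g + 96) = g^2 - 11*g + 24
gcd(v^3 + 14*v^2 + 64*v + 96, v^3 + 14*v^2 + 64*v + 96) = v^3 + 14*v^2 + 64*v + 96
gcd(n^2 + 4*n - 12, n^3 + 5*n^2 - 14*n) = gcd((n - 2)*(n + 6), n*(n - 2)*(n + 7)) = n - 2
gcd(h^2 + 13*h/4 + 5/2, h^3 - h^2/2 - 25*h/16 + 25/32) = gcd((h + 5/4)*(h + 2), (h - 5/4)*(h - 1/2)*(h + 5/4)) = h + 5/4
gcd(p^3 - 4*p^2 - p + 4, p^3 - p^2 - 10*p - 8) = p^2 - 3*p - 4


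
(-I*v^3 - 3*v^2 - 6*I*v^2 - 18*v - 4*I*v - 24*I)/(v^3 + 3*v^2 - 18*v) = (-I*v^2 - 3*v - 4*I)/(v*(v - 3))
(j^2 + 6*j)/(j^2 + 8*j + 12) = j/(j + 2)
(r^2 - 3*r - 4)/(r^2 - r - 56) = (-r^2 + 3*r + 4)/(-r^2 + r + 56)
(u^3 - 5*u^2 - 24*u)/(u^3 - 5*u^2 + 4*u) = (u^2 - 5*u - 24)/(u^2 - 5*u + 4)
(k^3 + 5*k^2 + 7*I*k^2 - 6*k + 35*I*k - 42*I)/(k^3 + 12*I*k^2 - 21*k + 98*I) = (k^2 + 5*k - 6)/(k^2 + 5*I*k + 14)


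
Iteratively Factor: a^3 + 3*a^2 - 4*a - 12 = (a + 2)*(a^2 + a - 6) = (a + 2)*(a + 3)*(a - 2)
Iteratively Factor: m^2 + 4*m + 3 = (m + 1)*(m + 3)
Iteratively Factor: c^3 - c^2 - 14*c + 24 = (c - 2)*(c^2 + c - 12) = (c - 2)*(c + 4)*(c - 3)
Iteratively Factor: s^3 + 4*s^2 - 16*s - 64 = (s - 4)*(s^2 + 8*s + 16) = (s - 4)*(s + 4)*(s + 4)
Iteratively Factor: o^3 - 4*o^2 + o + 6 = (o + 1)*(o^2 - 5*o + 6) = (o - 2)*(o + 1)*(o - 3)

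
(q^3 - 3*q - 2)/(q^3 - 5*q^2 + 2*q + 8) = (q + 1)/(q - 4)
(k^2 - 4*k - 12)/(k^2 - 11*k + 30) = (k + 2)/(k - 5)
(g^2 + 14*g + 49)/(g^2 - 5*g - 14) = (g^2 + 14*g + 49)/(g^2 - 5*g - 14)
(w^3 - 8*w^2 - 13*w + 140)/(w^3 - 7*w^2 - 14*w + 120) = (w - 7)/(w - 6)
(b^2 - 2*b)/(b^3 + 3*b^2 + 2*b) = (b - 2)/(b^2 + 3*b + 2)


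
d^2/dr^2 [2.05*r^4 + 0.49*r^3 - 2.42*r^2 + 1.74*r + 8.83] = 24.6*r^2 + 2.94*r - 4.84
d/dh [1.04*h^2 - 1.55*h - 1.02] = 2.08*h - 1.55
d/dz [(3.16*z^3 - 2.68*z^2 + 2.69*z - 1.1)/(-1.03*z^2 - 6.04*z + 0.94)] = (-3.2548*z^4 - 38.1728*z^3 + 27.8691*z^2 - 7.3044*z - 4.1154)/(1.0609*z^4 + 12.4424*z^3 + 34.5452*z^2 - 11.3552*z + 0.8836)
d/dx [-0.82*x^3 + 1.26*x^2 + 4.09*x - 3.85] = -2.46*x^2 + 2.52*x + 4.09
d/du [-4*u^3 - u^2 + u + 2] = -12*u^2 - 2*u + 1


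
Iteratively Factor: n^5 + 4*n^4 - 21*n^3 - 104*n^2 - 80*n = (n + 4)*(n^4 - 21*n^2 - 20*n) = (n - 5)*(n + 4)*(n^3 + 5*n^2 + 4*n) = n*(n - 5)*(n + 4)*(n^2 + 5*n + 4) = n*(n - 5)*(n + 1)*(n + 4)*(n + 4)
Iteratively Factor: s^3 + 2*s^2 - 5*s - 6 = (s + 1)*(s^2 + s - 6) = (s + 1)*(s + 3)*(s - 2)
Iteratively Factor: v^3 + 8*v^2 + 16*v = (v + 4)*(v^2 + 4*v) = v*(v + 4)*(v + 4)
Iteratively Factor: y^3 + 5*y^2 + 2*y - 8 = (y + 4)*(y^2 + y - 2) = (y - 1)*(y + 4)*(y + 2)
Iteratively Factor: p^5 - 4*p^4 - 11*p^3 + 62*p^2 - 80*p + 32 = (p + 4)*(p^4 - 8*p^3 + 21*p^2 - 22*p + 8) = (p - 2)*(p + 4)*(p^3 - 6*p^2 + 9*p - 4) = (p - 4)*(p - 2)*(p + 4)*(p^2 - 2*p + 1) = (p - 4)*(p - 2)*(p - 1)*(p + 4)*(p - 1)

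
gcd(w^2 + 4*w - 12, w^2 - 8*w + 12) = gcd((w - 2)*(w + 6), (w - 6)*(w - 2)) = w - 2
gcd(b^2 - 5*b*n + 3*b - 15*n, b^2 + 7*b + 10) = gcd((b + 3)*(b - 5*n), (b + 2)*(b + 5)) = 1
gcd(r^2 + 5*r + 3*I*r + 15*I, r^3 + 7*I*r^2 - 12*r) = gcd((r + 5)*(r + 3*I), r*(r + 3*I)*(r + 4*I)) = r + 3*I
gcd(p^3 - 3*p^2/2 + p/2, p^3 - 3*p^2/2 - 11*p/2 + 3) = p - 1/2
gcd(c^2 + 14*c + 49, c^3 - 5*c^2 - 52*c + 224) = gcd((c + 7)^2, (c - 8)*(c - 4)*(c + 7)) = c + 7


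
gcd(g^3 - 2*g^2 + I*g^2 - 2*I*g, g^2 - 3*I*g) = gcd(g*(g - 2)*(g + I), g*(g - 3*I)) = g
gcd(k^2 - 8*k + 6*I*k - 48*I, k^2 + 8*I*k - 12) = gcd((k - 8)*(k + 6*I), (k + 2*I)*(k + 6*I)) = k + 6*I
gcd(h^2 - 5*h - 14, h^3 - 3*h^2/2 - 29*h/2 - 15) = h + 2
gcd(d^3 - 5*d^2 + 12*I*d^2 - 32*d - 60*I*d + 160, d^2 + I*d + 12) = d + 4*I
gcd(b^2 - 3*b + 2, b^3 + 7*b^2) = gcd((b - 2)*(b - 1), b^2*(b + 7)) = 1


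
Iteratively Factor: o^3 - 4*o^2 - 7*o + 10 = (o - 5)*(o^2 + o - 2) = (o - 5)*(o + 2)*(o - 1)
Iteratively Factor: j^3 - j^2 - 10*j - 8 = (j - 4)*(j^2 + 3*j + 2) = (j - 4)*(j + 2)*(j + 1)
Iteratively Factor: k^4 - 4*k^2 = (k)*(k^3 - 4*k) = k^2*(k^2 - 4) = k^2*(k + 2)*(k - 2)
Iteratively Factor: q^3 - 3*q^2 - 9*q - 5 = (q + 1)*(q^2 - 4*q - 5) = (q + 1)^2*(q - 5)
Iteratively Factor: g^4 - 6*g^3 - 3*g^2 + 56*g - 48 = (g - 4)*(g^3 - 2*g^2 - 11*g + 12) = (g - 4)*(g - 1)*(g^2 - g - 12) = (g - 4)^2*(g - 1)*(g + 3)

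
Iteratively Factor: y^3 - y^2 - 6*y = (y)*(y^2 - y - 6) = y*(y - 3)*(y + 2)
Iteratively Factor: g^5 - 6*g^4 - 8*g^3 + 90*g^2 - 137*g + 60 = (g - 5)*(g^4 - g^3 - 13*g^2 + 25*g - 12) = (g - 5)*(g - 1)*(g^3 - 13*g + 12) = (g - 5)*(g - 1)*(g + 4)*(g^2 - 4*g + 3) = (g - 5)*(g - 1)^2*(g + 4)*(g - 3)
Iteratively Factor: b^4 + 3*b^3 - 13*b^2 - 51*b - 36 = (b + 3)*(b^3 - 13*b - 12) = (b + 1)*(b + 3)*(b^2 - b - 12) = (b - 4)*(b + 1)*(b + 3)*(b + 3)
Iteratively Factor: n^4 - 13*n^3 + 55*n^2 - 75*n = (n - 5)*(n^3 - 8*n^2 + 15*n) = (n - 5)^2*(n^2 - 3*n) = n*(n - 5)^2*(n - 3)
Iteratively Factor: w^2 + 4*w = (w + 4)*(w)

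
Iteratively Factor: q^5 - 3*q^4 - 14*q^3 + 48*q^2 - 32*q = (q)*(q^4 - 3*q^3 - 14*q^2 + 48*q - 32) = q*(q + 4)*(q^3 - 7*q^2 + 14*q - 8) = q*(q - 2)*(q + 4)*(q^2 - 5*q + 4) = q*(q - 2)*(q - 1)*(q + 4)*(q - 4)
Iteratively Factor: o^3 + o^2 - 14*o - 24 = (o + 2)*(o^2 - o - 12) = (o - 4)*(o + 2)*(o + 3)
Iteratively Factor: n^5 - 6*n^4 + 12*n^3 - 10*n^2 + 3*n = (n)*(n^4 - 6*n^3 + 12*n^2 - 10*n + 3) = n*(n - 3)*(n^3 - 3*n^2 + 3*n - 1) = n*(n - 3)*(n - 1)*(n^2 - 2*n + 1) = n*(n - 3)*(n - 1)^2*(n - 1)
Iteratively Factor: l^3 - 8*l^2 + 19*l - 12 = (l - 4)*(l^2 - 4*l + 3) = (l - 4)*(l - 1)*(l - 3)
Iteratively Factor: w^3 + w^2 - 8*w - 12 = (w + 2)*(w^2 - w - 6) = (w + 2)^2*(w - 3)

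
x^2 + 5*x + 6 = (x + 2)*(x + 3)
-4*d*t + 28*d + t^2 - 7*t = (-4*d + t)*(t - 7)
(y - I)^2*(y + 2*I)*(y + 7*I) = y^4 + 7*I*y^3 + 3*y^2 + 19*I*y + 14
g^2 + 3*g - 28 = (g - 4)*(g + 7)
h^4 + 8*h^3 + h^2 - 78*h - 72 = (h - 3)*(h + 1)*(h + 4)*(h + 6)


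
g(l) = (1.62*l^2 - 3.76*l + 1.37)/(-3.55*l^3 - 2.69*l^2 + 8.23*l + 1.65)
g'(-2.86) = 0.72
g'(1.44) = -2.40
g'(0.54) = -0.40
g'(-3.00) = 0.55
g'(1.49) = -1.31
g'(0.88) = -0.38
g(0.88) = -0.16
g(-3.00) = 0.56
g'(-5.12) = 0.06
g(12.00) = -0.03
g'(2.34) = -0.04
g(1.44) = 0.26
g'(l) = (3.24*l - 3.76)/(-3.55*l^3 - 2.69*l^2 + 8.23*l + 1.65) + (1.62*l^2 - 3.76*l + 1.37)*(10.65*l^2 + 5.38*l - 8.23)/(-3.55*l^3 - 2.69*l^2 + 8.23*l + 1.65)^2 = (5.751*l^4 - 26.696*l^3 + 17.8087*l^2 + 12.7166*l - 17.4791)/(12.6025*l^6 + 19.099*l^5 - 51.1969*l^4 - 55.9924*l^3 + 58.8559*l^2 + 27.159*l + 2.7225)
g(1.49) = 0.17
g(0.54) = -0.04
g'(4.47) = 0.00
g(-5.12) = 0.17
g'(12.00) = 0.00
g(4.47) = -0.05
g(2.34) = -0.04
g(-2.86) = 0.65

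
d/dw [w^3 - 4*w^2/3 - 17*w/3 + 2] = 3*w^2 - 8*w/3 - 17/3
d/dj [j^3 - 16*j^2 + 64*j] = 3*j^2 - 32*j + 64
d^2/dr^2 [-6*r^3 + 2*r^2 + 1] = 4 - 36*r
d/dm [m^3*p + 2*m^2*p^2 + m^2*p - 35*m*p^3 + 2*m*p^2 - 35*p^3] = p*(3*m^2 + 4*m*p + 2*m - 35*p^2 + 2*p)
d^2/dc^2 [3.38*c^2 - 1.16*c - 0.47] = 6.76000000000000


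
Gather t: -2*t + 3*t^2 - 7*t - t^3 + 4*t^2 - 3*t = -t^3 + 7*t^2 - 12*t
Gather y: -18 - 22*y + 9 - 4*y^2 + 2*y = -4*y^2 - 20*y - 9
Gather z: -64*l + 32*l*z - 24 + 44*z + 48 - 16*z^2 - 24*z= -64*l - 16*z^2 + z*(32*l + 20) + 24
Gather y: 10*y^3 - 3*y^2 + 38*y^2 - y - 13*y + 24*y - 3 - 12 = 10*y^3 + 35*y^2 + 10*y - 15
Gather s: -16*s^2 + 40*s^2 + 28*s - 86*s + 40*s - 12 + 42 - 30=24*s^2 - 18*s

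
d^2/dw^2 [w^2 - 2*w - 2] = 2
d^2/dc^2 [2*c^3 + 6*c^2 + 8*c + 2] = 12*c + 12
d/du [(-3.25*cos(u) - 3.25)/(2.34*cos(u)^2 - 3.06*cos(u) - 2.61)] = (-7.605*cos(u)^2 - 15.21*cos(u) + 1.4625)*sin(u)/(5.4756*cos(u)^4 - 14.3208*cos(u)^3 - 2.8512*cos(u)^2 + 15.9732*cos(u) + 6.8121)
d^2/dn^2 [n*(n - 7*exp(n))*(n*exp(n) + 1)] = n^3*exp(n) - 28*n^2*exp(2*n) + 6*n^2*exp(n) - 56*n*exp(2*n) - n*exp(n) - 14*exp(2*n) - 14*exp(n) + 2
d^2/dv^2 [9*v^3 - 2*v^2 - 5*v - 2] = 54*v - 4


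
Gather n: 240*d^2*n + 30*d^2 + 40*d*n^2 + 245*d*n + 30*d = 30*d^2 + 40*d*n^2 + 30*d + n*(240*d^2 + 245*d)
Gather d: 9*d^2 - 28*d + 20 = 9*d^2 - 28*d + 20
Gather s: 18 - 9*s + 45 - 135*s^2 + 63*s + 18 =-135*s^2 + 54*s + 81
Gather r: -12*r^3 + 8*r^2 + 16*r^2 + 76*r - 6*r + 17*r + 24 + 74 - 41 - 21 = -12*r^3 + 24*r^2 + 87*r + 36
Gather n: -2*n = -2*n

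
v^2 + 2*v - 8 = (v - 2)*(v + 4)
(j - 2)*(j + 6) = j^2 + 4*j - 12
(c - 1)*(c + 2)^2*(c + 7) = c^4 + 10*c^3 + 21*c^2 - 4*c - 28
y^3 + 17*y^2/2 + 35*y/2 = y*(y + 7/2)*(y + 5)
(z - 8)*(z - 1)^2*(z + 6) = z^4 - 4*z^3 - 43*z^2 + 94*z - 48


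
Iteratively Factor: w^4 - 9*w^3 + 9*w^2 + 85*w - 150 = (w + 3)*(w^3 - 12*w^2 + 45*w - 50) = (w - 5)*(w + 3)*(w^2 - 7*w + 10) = (w - 5)*(w - 2)*(w + 3)*(w - 5)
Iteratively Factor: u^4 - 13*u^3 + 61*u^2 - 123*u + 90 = (u - 2)*(u^3 - 11*u^2 + 39*u - 45) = (u - 5)*(u - 2)*(u^2 - 6*u + 9) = (u - 5)*(u - 3)*(u - 2)*(u - 3)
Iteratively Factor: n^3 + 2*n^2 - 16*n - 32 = (n + 2)*(n^2 - 16) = (n + 2)*(n + 4)*(n - 4)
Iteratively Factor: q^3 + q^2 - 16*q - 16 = (q - 4)*(q^2 + 5*q + 4) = (q - 4)*(q + 4)*(q + 1)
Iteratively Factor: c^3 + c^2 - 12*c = (c + 4)*(c^2 - 3*c) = (c - 3)*(c + 4)*(c)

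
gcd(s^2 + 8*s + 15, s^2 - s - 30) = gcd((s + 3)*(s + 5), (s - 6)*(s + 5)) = s + 5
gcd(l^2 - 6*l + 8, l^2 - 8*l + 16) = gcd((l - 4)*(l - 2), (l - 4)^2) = l - 4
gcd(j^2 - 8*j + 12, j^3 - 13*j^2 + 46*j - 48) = j - 2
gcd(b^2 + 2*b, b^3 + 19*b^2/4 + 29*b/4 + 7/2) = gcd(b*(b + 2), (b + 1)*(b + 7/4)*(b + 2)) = b + 2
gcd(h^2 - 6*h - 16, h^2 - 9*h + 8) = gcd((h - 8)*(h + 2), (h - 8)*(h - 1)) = h - 8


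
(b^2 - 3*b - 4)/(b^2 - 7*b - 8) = (b - 4)/(b - 8)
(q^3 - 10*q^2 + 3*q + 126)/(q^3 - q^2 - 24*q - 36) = (q - 7)/(q + 2)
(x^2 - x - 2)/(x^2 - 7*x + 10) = (x + 1)/(x - 5)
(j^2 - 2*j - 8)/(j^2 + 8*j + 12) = (j - 4)/(j + 6)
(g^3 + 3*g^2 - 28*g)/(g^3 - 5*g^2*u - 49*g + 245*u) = g*(4 - g)/(-g^2 + 5*g*u + 7*g - 35*u)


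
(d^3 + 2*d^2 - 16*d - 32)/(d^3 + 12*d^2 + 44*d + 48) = (d - 4)/(d + 6)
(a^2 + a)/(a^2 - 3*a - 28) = a*(a + 1)/(a^2 - 3*a - 28)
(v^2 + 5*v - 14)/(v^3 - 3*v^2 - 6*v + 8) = (v^2 + 5*v - 14)/(v^3 - 3*v^2 - 6*v + 8)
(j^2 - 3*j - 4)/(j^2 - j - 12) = (j + 1)/(j + 3)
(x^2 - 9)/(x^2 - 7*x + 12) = (x + 3)/(x - 4)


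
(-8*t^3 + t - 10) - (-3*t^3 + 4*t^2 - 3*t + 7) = -5*t^3 - 4*t^2 + 4*t - 17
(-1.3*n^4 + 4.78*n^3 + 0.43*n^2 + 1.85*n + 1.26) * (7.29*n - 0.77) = -9.477*n^5 + 35.8472*n^4 - 0.5459*n^3 + 13.1554*n^2 + 7.7609*n - 0.9702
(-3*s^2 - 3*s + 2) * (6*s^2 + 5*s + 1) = -18*s^4 - 33*s^3 - 6*s^2 + 7*s + 2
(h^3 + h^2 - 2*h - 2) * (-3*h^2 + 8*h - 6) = -3*h^5 + 5*h^4 + 8*h^3 - 16*h^2 - 4*h + 12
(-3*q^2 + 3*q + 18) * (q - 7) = -3*q^3 + 24*q^2 - 3*q - 126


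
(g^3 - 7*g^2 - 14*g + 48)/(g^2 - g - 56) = (g^2 + g - 6)/(g + 7)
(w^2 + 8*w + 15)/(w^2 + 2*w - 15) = (w + 3)/(w - 3)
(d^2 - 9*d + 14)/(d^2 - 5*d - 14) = (d - 2)/(d + 2)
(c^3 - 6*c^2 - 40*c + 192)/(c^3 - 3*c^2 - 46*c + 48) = (c - 4)/(c - 1)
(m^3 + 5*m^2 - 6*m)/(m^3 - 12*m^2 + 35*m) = (m^2 + 5*m - 6)/(m^2 - 12*m + 35)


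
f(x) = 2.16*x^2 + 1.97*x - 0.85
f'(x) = 4.32*x + 1.97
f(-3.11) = 13.92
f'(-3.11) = -11.47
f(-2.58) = 8.45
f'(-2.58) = -9.18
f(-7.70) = 112.05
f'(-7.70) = -31.29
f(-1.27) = 0.13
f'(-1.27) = -3.52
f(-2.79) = 10.47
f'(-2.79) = -10.08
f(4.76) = 57.47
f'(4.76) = 22.53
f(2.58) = 18.61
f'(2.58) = 13.12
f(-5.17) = 46.70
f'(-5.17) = -20.36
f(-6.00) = 65.09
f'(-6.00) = -23.95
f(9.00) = 191.84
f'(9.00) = 40.85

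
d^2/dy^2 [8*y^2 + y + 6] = 16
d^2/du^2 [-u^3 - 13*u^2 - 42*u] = -6*u - 26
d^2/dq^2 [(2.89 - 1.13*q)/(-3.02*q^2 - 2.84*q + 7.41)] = ((11.0372 - 20.4756*q)*(3.02*q^2 + 2.84*q - 7.41) + (1.13*q - 2.89)*(6.04*q + 2.84)*(12.08*q + 5.68))/(3.02*q^2 + 2.84*q - 7.41)^3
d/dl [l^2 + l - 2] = 2*l + 1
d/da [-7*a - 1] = -7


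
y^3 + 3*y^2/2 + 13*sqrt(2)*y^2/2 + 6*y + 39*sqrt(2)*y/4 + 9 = (y + 3/2)*(y + sqrt(2)/2)*(y + 6*sqrt(2))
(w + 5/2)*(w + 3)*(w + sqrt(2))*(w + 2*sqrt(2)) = w^4 + 3*sqrt(2)*w^3 + 11*w^3/2 + 23*w^2/2 + 33*sqrt(2)*w^2/2 + 22*w + 45*sqrt(2)*w/2 + 30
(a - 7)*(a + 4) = a^2 - 3*a - 28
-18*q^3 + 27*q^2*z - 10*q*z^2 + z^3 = (-6*q + z)*(-3*q + z)*(-q + z)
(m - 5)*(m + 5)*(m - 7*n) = m^3 - 7*m^2*n - 25*m + 175*n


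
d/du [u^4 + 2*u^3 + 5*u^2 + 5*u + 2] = 4*u^3 + 6*u^2 + 10*u + 5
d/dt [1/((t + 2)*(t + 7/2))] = 2*(-4*t - 11)/(4*t^4 + 44*t^3 + 177*t^2 + 308*t + 196)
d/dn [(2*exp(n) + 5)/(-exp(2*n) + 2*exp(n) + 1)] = 2*(-(1 - exp(n))*(2*exp(n) + 5) - exp(2*n) + 2*exp(n) + 1)*exp(n)/(-exp(2*n) + 2*exp(n) + 1)^2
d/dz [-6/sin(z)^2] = 12*cos(z)/sin(z)^3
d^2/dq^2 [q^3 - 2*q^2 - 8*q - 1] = 6*q - 4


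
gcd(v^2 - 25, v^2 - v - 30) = v + 5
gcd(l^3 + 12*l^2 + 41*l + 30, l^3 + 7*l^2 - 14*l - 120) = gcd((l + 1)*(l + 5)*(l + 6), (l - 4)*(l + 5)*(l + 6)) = l^2 + 11*l + 30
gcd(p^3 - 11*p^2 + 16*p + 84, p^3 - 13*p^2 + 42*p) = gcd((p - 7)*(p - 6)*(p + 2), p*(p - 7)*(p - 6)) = p^2 - 13*p + 42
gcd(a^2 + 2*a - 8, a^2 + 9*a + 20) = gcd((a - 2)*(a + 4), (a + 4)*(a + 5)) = a + 4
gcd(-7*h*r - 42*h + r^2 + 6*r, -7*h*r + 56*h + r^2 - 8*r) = -7*h + r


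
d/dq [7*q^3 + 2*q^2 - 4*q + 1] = 21*q^2 + 4*q - 4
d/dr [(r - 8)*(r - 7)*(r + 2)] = 3*r^2 - 26*r + 26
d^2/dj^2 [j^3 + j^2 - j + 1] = 6*j + 2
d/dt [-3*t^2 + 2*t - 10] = 2 - 6*t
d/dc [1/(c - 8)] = -1/(c - 8)^2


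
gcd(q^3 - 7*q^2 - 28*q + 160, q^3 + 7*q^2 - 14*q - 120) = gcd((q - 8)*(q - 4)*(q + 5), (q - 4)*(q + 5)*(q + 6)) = q^2 + q - 20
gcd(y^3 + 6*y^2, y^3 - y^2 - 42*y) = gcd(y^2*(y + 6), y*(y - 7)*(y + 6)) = y^2 + 6*y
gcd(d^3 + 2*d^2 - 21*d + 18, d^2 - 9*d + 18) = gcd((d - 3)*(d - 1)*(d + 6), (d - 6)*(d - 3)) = d - 3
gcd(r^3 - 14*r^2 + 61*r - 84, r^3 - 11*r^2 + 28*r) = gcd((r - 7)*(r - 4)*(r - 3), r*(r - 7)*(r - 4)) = r^2 - 11*r + 28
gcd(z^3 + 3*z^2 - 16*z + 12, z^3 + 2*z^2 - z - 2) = z - 1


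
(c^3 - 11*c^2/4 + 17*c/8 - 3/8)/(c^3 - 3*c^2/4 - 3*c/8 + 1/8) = (2*c - 3)/(2*c + 1)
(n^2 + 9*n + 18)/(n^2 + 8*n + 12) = (n + 3)/(n + 2)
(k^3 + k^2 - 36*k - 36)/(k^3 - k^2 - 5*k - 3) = (k^2 - 36)/(k^2 - 2*k - 3)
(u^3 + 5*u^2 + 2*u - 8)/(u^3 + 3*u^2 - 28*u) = (u^3 + 5*u^2 + 2*u - 8)/(u*(u^2 + 3*u - 28))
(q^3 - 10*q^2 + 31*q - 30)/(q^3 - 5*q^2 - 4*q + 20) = (q - 3)/(q + 2)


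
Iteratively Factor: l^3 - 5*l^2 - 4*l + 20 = (l - 2)*(l^2 - 3*l - 10) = (l - 2)*(l + 2)*(l - 5)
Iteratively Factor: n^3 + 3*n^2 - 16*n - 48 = (n + 3)*(n^2 - 16) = (n - 4)*(n + 3)*(n + 4)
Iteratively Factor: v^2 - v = (v - 1)*(v)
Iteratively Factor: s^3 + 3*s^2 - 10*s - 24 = (s - 3)*(s^2 + 6*s + 8) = (s - 3)*(s + 4)*(s + 2)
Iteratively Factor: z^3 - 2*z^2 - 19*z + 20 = (z + 4)*(z^2 - 6*z + 5) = (z - 1)*(z + 4)*(z - 5)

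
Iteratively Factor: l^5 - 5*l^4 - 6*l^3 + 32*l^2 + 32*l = (l + 2)*(l^4 - 7*l^3 + 8*l^2 + 16*l) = (l - 4)*(l + 2)*(l^3 - 3*l^2 - 4*l) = (l - 4)*(l + 1)*(l + 2)*(l^2 - 4*l) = (l - 4)^2*(l + 1)*(l + 2)*(l)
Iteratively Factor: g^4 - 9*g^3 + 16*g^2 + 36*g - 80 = (g - 5)*(g^3 - 4*g^2 - 4*g + 16) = (g - 5)*(g - 2)*(g^2 - 2*g - 8) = (g - 5)*(g - 4)*(g - 2)*(g + 2)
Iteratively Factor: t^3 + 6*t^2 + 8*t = (t + 2)*(t^2 + 4*t) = t*(t + 2)*(t + 4)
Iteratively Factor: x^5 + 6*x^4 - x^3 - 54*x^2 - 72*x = (x + 3)*(x^4 + 3*x^3 - 10*x^2 - 24*x) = (x - 3)*(x + 3)*(x^3 + 6*x^2 + 8*x) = (x - 3)*(x + 2)*(x + 3)*(x^2 + 4*x) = x*(x - 3)*(x + 2)*(x + 3)*(x + 4)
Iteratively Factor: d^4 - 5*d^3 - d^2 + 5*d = (d)*(d^3 - 5*d^2 - d + 5) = d*(d + 1)*(d^2 - 6*d + 5) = d*(d - 1)*(d + 1)*(d - 5)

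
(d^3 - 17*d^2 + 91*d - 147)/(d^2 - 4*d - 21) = (d^2 - 10*d + 21)/(d + 3)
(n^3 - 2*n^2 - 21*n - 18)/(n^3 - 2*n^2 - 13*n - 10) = (n^2 - 3*n - 18)/(n^2 - 3*n - 10)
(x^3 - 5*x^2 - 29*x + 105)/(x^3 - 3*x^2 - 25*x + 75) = (x - 7)/(x - 5)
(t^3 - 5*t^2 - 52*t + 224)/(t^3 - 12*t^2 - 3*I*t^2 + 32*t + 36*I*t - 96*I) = (t + 7)/(t - 3*I)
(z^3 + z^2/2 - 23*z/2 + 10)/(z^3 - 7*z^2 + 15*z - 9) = (z^2 + 3*z/2 - 10)/(z^2 - 6*z + 9)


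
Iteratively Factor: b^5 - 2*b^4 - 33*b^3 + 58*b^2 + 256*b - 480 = (b - 2)*(b^4 - 33*b^2 - 8*b + 240) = (b - 2)*(b + 4)*(b^3 - 4*b^2 - 17*b + 60) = (b - 3)*(b - 2)*(b + 4)*(b^2 - b - 20) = (b - 3)*(b - 2)*(b + 4)^2*(b - 5)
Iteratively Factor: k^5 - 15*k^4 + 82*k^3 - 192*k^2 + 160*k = (k)*(k^4 - 15*k^3 + 82*k^2 - 192*k + 160) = k*(k - 5)*(k^3 - 10*k^2 + 32*k - 32) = k*(k - 5)*(k - 4)*(k^2 - 6*k + 8) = k*(k - 5)*(k - 4)*(k - 2)*(k - 4)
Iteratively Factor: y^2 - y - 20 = (y - 5)*(y + 4)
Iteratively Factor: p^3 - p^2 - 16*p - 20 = (p + 2)*(p^2 - 3*p - 10) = (p + 2)^2*(p - 5)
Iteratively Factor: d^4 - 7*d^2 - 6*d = (d - 3)*(d^3 + 3*d^2 + 2*d) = d*(d - 3)*(d^2 + 3*d + 2) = d*(d - 3)*(d + 2)*(d + 1)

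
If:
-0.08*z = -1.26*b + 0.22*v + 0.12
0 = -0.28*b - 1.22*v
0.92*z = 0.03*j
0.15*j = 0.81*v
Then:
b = 0.09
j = -0.11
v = -0.02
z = -0.00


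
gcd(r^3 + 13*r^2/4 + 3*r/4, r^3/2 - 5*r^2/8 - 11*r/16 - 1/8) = r + 1/4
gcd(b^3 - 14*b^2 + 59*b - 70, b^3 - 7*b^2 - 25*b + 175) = b^2 - 12*b + 35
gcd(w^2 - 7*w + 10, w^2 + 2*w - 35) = w - 5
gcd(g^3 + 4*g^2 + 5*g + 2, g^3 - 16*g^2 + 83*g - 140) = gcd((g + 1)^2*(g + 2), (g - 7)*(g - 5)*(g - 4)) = 1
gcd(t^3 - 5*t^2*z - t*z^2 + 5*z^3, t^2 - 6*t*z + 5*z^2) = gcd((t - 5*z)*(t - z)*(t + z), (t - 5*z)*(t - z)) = t^2 - 6*t*z + 5*z^2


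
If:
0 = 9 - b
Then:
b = 9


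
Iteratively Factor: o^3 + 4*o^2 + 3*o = (o + 1)*(o^2 + 3*o) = o*(o + 1)*(o + 3)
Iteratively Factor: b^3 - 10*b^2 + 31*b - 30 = (b - 2)*(b^2 - 8*b + 15) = (b - 5)*(b - 2)*(b - 3)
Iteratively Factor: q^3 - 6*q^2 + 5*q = (q - 1)*(q^2 - 5*q) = q*(q - 1)*(q - 5)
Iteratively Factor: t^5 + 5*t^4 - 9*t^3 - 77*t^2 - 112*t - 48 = (t - 4)*(t^4 + 9*t^3 + 27*t^2 + 31*t + 12) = (t - 4)*(t + 3)*(t^3 + 6*t^2 + 9*t + 4) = (t - 4)*(t + 1)*(t + 3)*(t^2 + 5*t + 4) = (t - 4)*(t + 1)*(t + 3)*(t + 4)*(t + 1)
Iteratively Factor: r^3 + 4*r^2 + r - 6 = (r + 3)*(r^2 + r - 2) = (r + 2)*(r + 3)*(r - 1)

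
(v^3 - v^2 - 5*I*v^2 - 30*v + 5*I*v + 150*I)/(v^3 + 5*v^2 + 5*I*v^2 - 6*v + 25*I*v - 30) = (v^2 - v*(6 + 5*I) + 30*I)/(v^2 + 5*I*v - 6)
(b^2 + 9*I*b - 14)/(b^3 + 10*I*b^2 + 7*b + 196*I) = (b + 2*I)/(b^2 + 3*I*b + 28)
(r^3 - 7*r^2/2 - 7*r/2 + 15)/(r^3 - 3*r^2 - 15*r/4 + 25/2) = 2*(r - 3)/(2*r - 5)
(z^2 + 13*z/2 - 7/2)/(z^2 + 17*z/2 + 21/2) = (2*z - 1)/(2*z + 3)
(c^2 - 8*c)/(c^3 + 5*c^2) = (c - 8)/(c*(c + 5))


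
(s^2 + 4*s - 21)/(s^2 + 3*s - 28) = (s - 3)/(s - 4)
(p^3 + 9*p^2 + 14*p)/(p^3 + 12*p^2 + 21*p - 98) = p*(p + 2)/(p^2 + 5*p - 14)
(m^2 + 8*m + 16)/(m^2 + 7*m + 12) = (m + 4)/(m + 3)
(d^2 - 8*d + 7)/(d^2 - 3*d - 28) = (d - 1)/(d + 4)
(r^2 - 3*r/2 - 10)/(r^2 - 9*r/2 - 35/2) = (r - 4)/(r - 7)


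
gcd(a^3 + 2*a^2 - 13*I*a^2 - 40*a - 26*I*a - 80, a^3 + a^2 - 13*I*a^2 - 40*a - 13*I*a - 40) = a^2 - 13*I*a - 40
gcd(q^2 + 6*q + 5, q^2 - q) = 1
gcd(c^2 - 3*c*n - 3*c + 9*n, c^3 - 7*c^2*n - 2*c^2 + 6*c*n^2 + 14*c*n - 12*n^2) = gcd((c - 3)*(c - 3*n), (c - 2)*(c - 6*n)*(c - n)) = 1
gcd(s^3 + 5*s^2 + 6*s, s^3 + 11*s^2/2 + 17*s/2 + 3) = s^2 + 5*s + 6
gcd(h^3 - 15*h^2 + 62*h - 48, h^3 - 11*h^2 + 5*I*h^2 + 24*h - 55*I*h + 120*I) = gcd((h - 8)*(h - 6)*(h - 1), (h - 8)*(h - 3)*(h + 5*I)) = h - 8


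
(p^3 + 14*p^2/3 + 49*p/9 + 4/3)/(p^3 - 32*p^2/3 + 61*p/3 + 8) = (p^2 + 13*p/3 + 4)/(p^2 - 11*p + 24)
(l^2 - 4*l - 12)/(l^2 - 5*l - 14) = (l - 6)/(l - 7)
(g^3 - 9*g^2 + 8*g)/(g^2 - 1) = g*(g - 8)/(g + 1)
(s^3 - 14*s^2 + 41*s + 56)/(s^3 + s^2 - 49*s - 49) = (s - 8)/(s + 7)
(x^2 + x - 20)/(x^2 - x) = (x^2 + x - 20)/(x*(x - 1))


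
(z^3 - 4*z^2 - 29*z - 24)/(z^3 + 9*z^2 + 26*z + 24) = (z^2 - 7*z - 8)/(z^2 + 6*z + 8)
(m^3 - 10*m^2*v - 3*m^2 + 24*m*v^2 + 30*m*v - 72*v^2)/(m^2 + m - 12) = (m^2 - 10*m*v + 24*v^2)/(m + 4)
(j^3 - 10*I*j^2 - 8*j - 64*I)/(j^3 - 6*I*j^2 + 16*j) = (j - 4*I)/j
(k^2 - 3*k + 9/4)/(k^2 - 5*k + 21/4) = (2*k - 3)/(2*k - 7)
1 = 1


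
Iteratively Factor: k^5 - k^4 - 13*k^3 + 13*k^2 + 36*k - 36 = (k - 1)*(k^4 - 13*k^2 + 36) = (k - 2)*(k - 1)*(k^3 + 2*k^2 - 9*k - 18) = (k - 2)*(k - 1)*(k + 3)*(k^2 - k - 6) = (k - 3)*(k - 2)*(k - 1)*(k + 3)*(k + 2)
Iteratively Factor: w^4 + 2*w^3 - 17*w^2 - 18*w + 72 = (w + 3)*(w^3 - w^2 - 14*w + 24) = (w - 3)*(w + 3)*(w^2 + 2*w - 8) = (w - 3)*(w - 2)*(w + 3)*(w + 4)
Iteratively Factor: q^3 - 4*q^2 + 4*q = (q)*(q^2 - 4*q + 4) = q*(q - 2)*(q - 2)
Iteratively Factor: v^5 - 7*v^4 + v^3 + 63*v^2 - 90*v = (v - 3)*(v^4 - 4*v^3 - 11*v^2 + 30*v) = v*(v - 3)*(v^3 - 4*v^2 - 11*v + 30) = v*(v - 5)*(v - 3)*(v^2 + v - 6) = v*(v - 5)*(v - 3)*(v - 2)*(v + 3)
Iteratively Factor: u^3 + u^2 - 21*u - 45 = (u + 3)*(u^2 - 2*u - 15) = (u + 3)^2*(u - 5)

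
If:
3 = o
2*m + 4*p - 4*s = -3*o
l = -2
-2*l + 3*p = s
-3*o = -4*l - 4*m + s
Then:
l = -2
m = 147/26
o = 3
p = 7/13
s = 73/13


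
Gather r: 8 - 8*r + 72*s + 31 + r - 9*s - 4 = -7*r + 63*s + 35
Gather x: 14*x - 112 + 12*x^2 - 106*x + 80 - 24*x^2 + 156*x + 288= -12*x^2 + 64*x + 256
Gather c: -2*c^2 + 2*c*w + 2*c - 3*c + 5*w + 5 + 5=-2*c^2 + c*(2*w - 1) + 5*w + 10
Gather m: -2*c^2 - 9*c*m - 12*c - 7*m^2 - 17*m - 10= -2*c^2 - 12*c - 7*m^2 + m*(-9*c - 17) - 10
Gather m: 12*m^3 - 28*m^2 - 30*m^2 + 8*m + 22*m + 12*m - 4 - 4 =12*m^3 - 58*m^2 + 42*m - 8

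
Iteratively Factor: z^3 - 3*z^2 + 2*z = (z - 2)*(z^2 - z) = z*(z - 2)*(z - 1)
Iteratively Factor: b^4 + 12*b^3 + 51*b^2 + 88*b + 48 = (b + 3)*(b^3 + 9*b^2 + 24*b + 16) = (b + 3)*(b + 4)*(b^2 + 5*b + 4) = (b + 3)*(b + 4)^2*(b + 1)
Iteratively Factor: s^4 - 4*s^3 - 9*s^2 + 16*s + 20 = (s + 2)*(s^3 - 6*s^2 + 3*s + 10) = (s - 2)*(s + 2)*(s^2 - 4*s - 5) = (s - 2)*(s + 1)*(s + 2)*(s - 5)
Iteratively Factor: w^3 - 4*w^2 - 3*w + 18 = (w + 2)*(w^2 - 6*w + 9) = (w - 3)*(w + 2)*(w - 3)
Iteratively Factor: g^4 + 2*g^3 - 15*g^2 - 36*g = (g)*(g^3 + 2*g^2 - 15*g - 36) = g*(g + 3)*(g^2 - g - 12) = g*(g + 3)^2*(g - 4)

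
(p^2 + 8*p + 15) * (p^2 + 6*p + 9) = p^4 + 14*p^3 + 72*p^2 + 162*p + 135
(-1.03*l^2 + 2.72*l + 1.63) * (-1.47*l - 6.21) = 1.5141*l^3 + 2.3979*l^2 - 19.2873*l - 10.1223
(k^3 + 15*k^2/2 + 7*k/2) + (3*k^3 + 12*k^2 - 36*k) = 4*k^3 + 39*k^2/2 - 65*k/2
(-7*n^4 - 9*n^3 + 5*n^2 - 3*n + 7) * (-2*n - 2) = 14*n^5 + 32*n^4 + 8*n^3 - 4*n^2 - 8*n - 14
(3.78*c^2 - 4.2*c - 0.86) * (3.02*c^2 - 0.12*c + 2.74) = 11.4156*c^4 - 13.1376*c^3 + 8.264*c^2 - 11.4048*c - 2.3564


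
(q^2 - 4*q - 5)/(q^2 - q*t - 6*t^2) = (-q^2 + 4*q + 5)/(-q^2 + q*t + 6*t^2)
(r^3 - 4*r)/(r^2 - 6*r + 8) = r*(r + 2)/(r - 4)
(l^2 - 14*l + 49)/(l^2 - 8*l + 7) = (l - 7)/(l - 1)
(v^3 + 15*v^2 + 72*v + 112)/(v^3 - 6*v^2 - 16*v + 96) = (v^2 + 11*v + 28)/(v^2 - 10*v + 24)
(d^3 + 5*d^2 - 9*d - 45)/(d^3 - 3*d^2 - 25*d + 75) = (d + 3)/(d - 5)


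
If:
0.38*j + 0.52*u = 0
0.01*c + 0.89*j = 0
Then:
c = 121.789473684211*u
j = -1.36842105263158*u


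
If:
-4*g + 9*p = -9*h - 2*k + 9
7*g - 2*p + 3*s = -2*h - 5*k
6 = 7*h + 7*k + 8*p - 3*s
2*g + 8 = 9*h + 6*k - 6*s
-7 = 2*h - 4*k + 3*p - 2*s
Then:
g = -3112/2105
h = 2312/6315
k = 5207/4210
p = -1882/6315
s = 11941/12630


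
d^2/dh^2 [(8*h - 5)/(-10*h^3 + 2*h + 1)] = 4*(2*(8*h - 5)*(15*h^2 - 1)^2 + (120*h^2 + 15*h*(8*h - 5) - 8)*(-10*h^3 + 2*h + 1))/(-10*h^3 + 2*h + 1)^3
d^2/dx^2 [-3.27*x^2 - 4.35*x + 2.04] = -6.54000000000000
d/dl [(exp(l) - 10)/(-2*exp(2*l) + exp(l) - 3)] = ((exp(l) - 10)*(4*exp(l) - 1) - 2*exp(2*l) + exp(l) - 3)*exp(l)/(2*exp(2*l) - exp(l) + 3)^2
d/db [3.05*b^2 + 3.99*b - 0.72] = 6.1*b + 3.99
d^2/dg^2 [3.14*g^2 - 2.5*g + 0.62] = 6.28000000000000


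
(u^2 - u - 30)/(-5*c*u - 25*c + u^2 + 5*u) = (u - 6)/(-5*c + u)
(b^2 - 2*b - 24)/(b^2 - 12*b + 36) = (b + 4)/(b - 6)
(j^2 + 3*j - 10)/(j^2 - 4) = (j + 5)/(j + 2)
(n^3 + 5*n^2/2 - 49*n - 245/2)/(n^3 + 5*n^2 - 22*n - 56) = (2*n^2 - 9*n - 35)/(2*(n^2 - 2*n - 8))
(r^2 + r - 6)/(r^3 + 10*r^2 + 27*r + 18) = (r - 2)/(r^2 + 7*r + 6)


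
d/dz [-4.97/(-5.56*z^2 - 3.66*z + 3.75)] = (-55.2664*z - 18.1902)/(5.56*z^2 + 3.66*z - 3.75)^2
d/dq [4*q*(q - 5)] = 8*q - 20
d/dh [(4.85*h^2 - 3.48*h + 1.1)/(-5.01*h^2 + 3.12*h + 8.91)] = (-2.3028*h^2 + 97.449*h - 34.4388)/(25.1001*h^4 - 31.2624*h^3 - 79.5438*h^2 + 55.5984*h + 79.3881)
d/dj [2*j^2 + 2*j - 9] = 4*j + 2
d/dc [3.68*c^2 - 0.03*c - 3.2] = 7.36*c - 0.03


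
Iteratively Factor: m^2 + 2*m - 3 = (m + 3)*(m - 1)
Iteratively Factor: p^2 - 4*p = (p)*(p - 4)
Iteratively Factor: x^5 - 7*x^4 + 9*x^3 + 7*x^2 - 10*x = (x + 1)*(x^4 - 8*x^3 + 17*x^2 - 10*x) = x*(x + 1)*(x^3 - 8*x^2 + 17*x - 10) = x*(x - 1)*(x + 1)*(x^2 - 7*x + 10) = x*(x - 2)*(x - 1)*(x + 1)*(x - 5)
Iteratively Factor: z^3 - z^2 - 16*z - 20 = (z + 2)*(z^2 - 3*z - 10) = (z - 5)*(z + 2)*(z + 2)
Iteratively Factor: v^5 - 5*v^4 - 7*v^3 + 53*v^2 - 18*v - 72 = (v + 1)*(v^4 - 6*v^3 - v^2 + 54*v - 72) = (v - 4)*(v + 1)*(v^3 - 2*v^2 - 9*v + 18) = (v - 4)*(v - 3)*(v + 1)*(v^2 + v - 6) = (v - 4)*(v - 3)*(v + 1)*(v + 3)*(v - 2)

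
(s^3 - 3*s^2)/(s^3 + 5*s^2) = (s - 3)/(s + 5)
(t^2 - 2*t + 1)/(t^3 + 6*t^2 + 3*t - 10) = (t - 1)/(t^2 + 7*t + 10)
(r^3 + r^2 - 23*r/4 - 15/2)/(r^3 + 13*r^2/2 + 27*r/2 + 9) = (r - 5/2)/(r + 3)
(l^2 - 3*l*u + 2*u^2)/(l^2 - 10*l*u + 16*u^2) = (-l + u)/(-l + 8*u)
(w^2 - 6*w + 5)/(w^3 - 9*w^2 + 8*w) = (w - 5)/(w*(w - 8))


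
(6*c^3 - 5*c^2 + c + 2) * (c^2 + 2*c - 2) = 6*c^5 + 7*c^4 - 21*c^3 + 14*c^2 + 2*c - 4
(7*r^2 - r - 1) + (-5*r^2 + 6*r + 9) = 2*r^2 + 5*r + 8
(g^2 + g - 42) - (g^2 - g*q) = g*q + g - 42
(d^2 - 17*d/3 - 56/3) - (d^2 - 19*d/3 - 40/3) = 2*d/3 - 16/3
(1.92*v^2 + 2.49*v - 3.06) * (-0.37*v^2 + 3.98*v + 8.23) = -0.7104*v^4 + 6.7203*v^3 + 26.844*v^2 + 8.3139*v - 25.1838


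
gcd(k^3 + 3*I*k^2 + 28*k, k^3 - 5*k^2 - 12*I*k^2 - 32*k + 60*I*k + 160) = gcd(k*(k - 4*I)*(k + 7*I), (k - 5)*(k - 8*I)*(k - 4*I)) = k - 4*I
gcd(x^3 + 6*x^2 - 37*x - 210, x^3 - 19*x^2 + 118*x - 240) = x - 6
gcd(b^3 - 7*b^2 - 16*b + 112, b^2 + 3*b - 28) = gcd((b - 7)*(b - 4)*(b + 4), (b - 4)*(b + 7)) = b - 4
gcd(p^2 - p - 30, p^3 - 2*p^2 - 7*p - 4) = 1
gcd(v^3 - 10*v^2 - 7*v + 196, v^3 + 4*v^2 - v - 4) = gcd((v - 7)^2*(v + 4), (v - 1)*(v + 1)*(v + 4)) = v + 4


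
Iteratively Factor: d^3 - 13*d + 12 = (d + 4)*(d^2 - 4*d + 3) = (d - 3)*(d + 4)*(d - 1)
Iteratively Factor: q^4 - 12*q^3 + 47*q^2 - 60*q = (q - 3)*(q^3 - 9*q^2 + 20*q) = (q - 4)*(q - 3)*(q^2 - 5*q) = (q - 5)*(q - 4)*(q - 3)*(q)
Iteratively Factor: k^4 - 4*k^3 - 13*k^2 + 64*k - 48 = (k + 4)*(k^3 - 8*k^2 + 19*k - 12) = (k - 3)*(k + 4)*(k^2 - 5*k + 4) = (k - 3)*(k - 1)*(k + 4)*(k - 4)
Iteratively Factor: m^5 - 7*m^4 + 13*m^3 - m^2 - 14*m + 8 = (m + 1)*(m^4 - 8*m^3 + 21*m^2 - 22*m + 8) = (m - 1)*(m + 1)*(m^3 - 7*m^2 + 14*m - 8) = (m - 1)^2*(m + 1)*(m^2 - 6*m + 8) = (m - 4)*(m - 1)^2*(m + 1)*(m - 2)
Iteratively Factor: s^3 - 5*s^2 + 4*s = (s - 1)*(s^2 - 4*s) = (s - 4)*(s - 1)*(s)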